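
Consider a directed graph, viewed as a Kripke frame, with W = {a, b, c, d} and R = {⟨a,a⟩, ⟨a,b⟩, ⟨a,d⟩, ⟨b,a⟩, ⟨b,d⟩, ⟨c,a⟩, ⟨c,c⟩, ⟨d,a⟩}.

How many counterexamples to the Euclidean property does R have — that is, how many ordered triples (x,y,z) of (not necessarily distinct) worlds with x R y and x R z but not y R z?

Enumerating: (a,b,b), (a,d,b), (a,d,d), (b,d,d), (c,a,c).

5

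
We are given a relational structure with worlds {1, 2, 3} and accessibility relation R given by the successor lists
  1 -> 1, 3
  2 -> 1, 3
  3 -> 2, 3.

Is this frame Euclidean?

No

Euclidean: no — 2 R 3 and 2 R 1, but not 3 R 1.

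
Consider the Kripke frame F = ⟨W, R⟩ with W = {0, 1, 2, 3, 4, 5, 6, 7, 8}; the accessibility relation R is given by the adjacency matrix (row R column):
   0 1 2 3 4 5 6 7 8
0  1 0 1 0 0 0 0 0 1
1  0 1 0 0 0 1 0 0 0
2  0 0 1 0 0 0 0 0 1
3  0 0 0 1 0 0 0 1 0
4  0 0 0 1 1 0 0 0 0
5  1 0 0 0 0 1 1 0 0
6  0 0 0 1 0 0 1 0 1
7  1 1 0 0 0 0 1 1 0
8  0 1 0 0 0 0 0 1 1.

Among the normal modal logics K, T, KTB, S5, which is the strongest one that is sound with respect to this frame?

T

Reflexive (axiom T): yes — every world is R-related to itself.
Symmetric (axiom B): no — 0 R 2 but not 2 R 0.
Euclidean (axiom 5): no — 0 R 8 and 0 R 2, but not 8 R 2.
So F validates K, T; KTB would additionally require R to be symmetric. The strongest is T.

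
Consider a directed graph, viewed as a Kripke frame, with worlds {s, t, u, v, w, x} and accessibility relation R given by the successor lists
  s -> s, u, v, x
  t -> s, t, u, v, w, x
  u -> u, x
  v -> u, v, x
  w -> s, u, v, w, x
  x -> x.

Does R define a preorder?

Yes

Reflexive: yes — every world is R-related to itself.
Transitive: yes — every two-step R-path is closed by a direct edge.
So R is a preorder.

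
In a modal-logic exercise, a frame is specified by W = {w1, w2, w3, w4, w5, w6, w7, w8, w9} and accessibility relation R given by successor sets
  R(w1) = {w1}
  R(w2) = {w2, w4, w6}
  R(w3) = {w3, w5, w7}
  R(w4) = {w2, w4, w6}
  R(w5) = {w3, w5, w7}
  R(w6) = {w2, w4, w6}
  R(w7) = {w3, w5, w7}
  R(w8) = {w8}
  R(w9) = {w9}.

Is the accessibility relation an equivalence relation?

Yes

Reflexive: yes — every world is R-related to itself.
Symmetric: yes — every pair in R has its reverse in R.
Transitive: yes — every two-step R-path is closed by a direct edge.
So R is an equivalence relation.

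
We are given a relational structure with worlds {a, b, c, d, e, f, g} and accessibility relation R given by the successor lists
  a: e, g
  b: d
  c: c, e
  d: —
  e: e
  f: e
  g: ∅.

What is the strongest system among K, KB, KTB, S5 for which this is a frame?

Symmetric (axiom B): no — a R e but not e R a.
Reflexive (axiom T): no — a is not related to itself.
Euclidean (axiom 5): no — a R e and a R g, but not e R g.
So F validates K; KB would additionally require R to be symmetric. The strongest is K.

K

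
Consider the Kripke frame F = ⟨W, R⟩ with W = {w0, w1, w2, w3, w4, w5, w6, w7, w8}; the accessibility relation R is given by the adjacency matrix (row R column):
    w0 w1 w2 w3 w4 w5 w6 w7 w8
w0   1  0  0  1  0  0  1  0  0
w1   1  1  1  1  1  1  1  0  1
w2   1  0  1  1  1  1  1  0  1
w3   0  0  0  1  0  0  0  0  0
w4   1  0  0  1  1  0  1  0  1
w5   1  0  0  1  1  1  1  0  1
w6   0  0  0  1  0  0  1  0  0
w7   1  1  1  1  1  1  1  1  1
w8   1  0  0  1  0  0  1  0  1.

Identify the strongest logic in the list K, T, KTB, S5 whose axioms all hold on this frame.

T

Reflexive (axiom T): yes — every world is R-related to itself.
Symmetric (axiom B): no — w0 R w3 but not w3 R w0.
Euclidean (axiom 5): no — w0 R w3 and w0 R w6, but not w3 R w6.
So F validates K, T; KTB would additionally require R to be symmetric. The strongest is T.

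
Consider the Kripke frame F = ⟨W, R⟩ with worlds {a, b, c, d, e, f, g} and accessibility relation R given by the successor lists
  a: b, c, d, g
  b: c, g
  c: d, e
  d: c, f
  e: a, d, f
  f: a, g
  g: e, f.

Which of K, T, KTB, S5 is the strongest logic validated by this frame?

Reflexive (axiom T): no — a is not related to itself.
Symmetric (axiom B): no — a R b but not b R a.
Euclidean (axiom 5): no — a R b and a R d, but not b R d.
So F validates K; T would additionally require R to be reflexive. The strongest is K.

K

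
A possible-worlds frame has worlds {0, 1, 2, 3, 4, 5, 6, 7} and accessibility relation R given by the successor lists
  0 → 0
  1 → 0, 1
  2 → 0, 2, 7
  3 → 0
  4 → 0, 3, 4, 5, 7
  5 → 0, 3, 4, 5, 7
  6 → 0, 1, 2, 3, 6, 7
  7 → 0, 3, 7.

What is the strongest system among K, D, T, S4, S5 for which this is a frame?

Serial (axiom D): yes — every world has a successor (e.g. 0 R 0).
Reflexive (axiom T): no — 3 is not related to itself.
Transitive (axiom 4): no — 2 R 7 and 7 R 3, but not 2 R 3.
Euclidean (axiom 5): no — 2 R 0 and 2 R 7, but not 0 R 7.
So F validates K, D; T would additionally require R to be reflexive. The strongest is D.

D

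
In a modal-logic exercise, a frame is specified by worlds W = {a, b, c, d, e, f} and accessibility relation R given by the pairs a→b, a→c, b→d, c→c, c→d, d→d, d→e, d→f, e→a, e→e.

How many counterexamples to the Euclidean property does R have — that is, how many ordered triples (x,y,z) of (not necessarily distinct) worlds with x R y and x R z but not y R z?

Enumerating: (a,b,b), (a,b,c), (a,c,b), (c,d,c), (d,e,d), (d,e,f), (d,f,d), (d,f,e), (d,f,f), (e,a,a), (e,a,e).

11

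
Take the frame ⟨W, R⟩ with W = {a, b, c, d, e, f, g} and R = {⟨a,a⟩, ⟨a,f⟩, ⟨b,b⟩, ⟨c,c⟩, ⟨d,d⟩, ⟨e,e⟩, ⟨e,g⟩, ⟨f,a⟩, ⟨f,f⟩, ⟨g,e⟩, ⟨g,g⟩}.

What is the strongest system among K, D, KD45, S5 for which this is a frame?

S5

Serial (axiom D): yes — every world has a successor (e.g. a R a).
Euclidean (axiom 5): yes — any two successors of a common world are R-related.
Transitive (axiom 4): yes — every two-step R-path is closed by a direct edge.
Reflexive (axiom T): yes — every world is R-related to itself.
So F validates K, D, KD45, S5. The strongest is S5.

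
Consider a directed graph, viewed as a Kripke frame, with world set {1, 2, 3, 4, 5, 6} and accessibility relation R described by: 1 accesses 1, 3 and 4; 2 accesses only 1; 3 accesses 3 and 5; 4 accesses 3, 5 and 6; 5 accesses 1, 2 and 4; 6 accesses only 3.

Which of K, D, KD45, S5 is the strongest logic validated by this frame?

D

Serial (axiom D): yes — every world has a successor (e.g. 1 R 1).
Euclidean (axiom 5): no — 1 R 3 and 1 R 4, but not 3 R 4.
Transitive (axiom 4): no — 1 R 3 and 3 R 5, but not 1 R 5.
Reflexive (axiom T): no — 2 is not related to itself.
So F validates K, D; KD45 would additionally require R to be Euclidean and transitive. The strongest is D.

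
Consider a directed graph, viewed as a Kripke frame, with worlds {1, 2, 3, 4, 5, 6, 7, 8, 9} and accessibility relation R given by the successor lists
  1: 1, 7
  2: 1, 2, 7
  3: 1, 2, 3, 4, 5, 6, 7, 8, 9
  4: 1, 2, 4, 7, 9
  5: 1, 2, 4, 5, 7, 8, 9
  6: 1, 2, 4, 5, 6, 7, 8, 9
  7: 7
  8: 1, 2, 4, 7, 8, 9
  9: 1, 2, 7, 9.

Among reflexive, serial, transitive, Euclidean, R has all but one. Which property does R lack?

Euclidean

Reflexive: yes — every world is R-related to itself.
Serial: yes — every world has a successor (e.g. 1 R 1).
Transitive: yes — every two-step R-path is closed by a direct edge.
Euclidean: no — 2 R 7 and 2 R 1, but not 7 R 1.
Only Euclidean fails.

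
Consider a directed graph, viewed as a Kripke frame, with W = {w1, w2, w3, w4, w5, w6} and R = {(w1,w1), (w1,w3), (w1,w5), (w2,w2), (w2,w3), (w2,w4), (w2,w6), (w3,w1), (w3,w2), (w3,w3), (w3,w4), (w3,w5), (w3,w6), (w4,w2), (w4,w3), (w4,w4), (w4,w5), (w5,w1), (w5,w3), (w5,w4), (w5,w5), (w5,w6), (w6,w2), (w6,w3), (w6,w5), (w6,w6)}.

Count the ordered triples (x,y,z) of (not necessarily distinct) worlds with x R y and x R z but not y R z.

22

Enumerating: (w2,w4,w6), (w2,w6,w4), (w3,w1,w2), (w3,w1,w4), (w3,w1,w6), (w3,w2,w1), (w3,w2,w5), (w3,w4,w1), (w3,w4,w6), (w3,w5,w2), (w3,w6,w1), (w3,w6,w4), … and 10 more.
Total: 22.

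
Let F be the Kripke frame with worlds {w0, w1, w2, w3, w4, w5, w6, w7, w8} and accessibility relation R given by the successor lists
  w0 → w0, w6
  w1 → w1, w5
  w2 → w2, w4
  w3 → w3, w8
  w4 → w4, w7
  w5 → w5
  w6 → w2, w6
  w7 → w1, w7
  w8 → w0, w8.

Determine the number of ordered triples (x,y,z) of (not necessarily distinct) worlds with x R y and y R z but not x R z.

Enumerating: (w0,w6,w2), (w2,w4,w7), (w3,w8,w0), (w4,w7,w1), (w6,w2,w4), (w7,w1,w5), (w8,w0,w6).

7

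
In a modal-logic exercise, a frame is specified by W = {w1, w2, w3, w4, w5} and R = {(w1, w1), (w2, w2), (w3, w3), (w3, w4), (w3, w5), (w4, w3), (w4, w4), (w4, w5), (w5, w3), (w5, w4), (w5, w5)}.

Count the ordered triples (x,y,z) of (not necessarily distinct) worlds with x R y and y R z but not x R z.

R is transitive; there are no such tuples.

0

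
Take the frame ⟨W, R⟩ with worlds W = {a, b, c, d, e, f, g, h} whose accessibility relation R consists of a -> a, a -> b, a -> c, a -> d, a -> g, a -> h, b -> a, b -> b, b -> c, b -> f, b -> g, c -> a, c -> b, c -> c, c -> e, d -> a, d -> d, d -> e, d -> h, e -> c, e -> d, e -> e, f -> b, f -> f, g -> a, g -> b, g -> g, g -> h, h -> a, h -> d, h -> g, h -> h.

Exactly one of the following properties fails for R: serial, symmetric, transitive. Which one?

transitive

Serial: yes — every world has a successor (e.g. a R a).
Symmetric: yes — every pair in R has its reverse in R.
Transitive: no — a R b and b R f, but not a R f.
Only transitive fails.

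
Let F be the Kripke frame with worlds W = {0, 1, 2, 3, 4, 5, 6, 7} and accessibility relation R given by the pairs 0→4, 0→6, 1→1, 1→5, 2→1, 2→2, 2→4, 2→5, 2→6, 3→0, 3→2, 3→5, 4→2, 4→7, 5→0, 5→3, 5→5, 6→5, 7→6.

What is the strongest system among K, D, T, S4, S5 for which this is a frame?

Serial (axiom D): yes — every world has a successor (e.g. 0 R 4).
Reflexive (axiom T): no — 0 is not related to itself.
Transitive (axiom 4): no — 0 R 4 and 4 R 2, but not 0 R 2.
Euclidean (axiom 5): no — 0 R 4 and 0 R 6, but not 4 R 6.
So F validates K, D; T would additionally require R to be reflexive. The strongest is D.

D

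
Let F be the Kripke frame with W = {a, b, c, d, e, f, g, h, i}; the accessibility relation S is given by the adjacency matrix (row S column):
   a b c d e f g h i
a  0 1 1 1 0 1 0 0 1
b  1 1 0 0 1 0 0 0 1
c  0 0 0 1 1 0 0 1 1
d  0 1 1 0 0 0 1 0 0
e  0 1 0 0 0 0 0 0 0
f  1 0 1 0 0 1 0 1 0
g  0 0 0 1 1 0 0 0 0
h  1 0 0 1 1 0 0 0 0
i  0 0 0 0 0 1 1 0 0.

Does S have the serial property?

Serial: yes — every world has a successor (e.g. a S b).

Yes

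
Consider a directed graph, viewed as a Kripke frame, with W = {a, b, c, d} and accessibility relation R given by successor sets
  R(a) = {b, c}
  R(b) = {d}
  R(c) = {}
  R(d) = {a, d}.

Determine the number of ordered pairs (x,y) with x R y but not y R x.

Enumerating: (a,b), (a,c), (b,d), (d,a).

4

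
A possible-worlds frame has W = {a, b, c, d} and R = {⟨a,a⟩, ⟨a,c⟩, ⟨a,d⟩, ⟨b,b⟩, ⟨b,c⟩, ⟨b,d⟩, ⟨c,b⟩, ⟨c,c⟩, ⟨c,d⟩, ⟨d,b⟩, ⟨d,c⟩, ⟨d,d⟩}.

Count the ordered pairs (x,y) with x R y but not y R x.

Enumerating: (a,c), (a,d).

2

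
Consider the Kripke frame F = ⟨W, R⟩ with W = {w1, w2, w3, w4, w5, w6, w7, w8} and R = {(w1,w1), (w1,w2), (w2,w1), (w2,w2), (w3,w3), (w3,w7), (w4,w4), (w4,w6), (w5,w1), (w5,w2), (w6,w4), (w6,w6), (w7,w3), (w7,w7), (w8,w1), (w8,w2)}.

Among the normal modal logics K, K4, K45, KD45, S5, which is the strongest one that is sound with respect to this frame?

Transitive (axiom 4): yes — every two-step R-path is closed by a direct edge.
Euclidean (axiom 5): yes — any two successors of a common world are R-related.
Serial (axiom D): yes — every world has a successor (e.g. w1 R w1).
Reflexive (axiom T): no — w5 is not related to itself.
So F validates K, K4, K45, KD45; S5 would additionally require R to be reflexive. The strongest is KD45.

KD45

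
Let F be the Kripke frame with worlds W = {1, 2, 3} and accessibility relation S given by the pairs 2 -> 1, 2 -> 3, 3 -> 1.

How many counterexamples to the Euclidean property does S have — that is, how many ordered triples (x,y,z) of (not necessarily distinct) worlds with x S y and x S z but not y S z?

4

Enumerating: (2,1,1), (2,1,3), (2,3,3), (3,1,1).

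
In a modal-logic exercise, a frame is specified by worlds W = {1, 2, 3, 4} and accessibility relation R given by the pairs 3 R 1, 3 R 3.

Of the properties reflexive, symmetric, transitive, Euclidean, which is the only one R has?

Reflexive: no — 1 is not related to itself.
Symmetric: no — 3 R 1 but not 1 R 3.
Transitive: yes — every two-step R-path is closed by a direct edge.
Euclidean: no — 3 R 1 and 3 R 1, but not 1 R 1.
Only transitive holds.

transitive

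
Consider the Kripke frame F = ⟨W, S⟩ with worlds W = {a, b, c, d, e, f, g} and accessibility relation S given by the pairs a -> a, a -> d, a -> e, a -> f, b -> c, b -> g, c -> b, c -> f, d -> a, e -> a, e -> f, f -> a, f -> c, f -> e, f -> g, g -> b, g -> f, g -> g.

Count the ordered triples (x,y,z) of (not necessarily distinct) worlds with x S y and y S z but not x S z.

Enumerating: (a,f,c), (a,f,g), (b,c,b), (b,c,f), (b,g,b), (b,g,f), (c,b,c), (c,b,g), (c,f,a), (c,f,c), (c,f,e), (c,f,g), … and 19 more.
Total: 31.

31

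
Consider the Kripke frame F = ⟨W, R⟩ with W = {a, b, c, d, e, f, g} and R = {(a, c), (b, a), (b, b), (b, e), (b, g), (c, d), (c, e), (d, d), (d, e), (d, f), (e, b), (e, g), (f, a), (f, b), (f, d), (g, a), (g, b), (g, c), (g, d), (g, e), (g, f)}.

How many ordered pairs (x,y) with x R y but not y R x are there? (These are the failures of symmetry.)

Enumerating: (a,c), (b,a), (c,d), (c,e), (d,e), (f,a), (f,b), (g,a), (g,c), (g,d), (g,f).

11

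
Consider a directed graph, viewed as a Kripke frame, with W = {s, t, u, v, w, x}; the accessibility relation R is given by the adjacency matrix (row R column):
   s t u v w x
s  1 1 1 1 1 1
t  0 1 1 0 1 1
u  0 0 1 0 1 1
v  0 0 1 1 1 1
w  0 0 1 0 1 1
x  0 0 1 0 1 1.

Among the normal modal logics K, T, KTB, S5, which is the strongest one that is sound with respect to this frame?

T

Reflexive (axiom T): yes — every world is R-related to itself.
Symmetric (axiom B): no — s R t but not t R s.
Euclidean (axiom 5): no — s R t and s R v, but not t R v.
So F validates K, T; KTB would additionally require R to be symmetric. The strongest is T.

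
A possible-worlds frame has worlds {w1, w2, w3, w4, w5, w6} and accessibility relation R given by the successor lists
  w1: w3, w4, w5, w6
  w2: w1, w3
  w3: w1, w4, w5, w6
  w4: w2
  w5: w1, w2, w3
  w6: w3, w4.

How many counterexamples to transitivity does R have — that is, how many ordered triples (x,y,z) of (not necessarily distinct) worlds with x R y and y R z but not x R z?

Enumerating: (w1,w3,w1), (w1,w4,w2), (w1,w5,w1), (w1,w5,w2), (w2,w1,w4), (w2,w1,w5), (w2,w1,w6), (w2,w3,w4), (w2,w3,w5), (w2,w3,w6), (w3,w1,w3), (w3,w4,w2), … and 15 more.
Total: 27.

27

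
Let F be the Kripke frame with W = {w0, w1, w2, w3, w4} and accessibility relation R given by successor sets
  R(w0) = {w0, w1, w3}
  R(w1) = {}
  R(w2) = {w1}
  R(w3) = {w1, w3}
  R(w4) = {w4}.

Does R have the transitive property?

Yes

Transitive: yes — every two-step R-path is closed by a direct edge.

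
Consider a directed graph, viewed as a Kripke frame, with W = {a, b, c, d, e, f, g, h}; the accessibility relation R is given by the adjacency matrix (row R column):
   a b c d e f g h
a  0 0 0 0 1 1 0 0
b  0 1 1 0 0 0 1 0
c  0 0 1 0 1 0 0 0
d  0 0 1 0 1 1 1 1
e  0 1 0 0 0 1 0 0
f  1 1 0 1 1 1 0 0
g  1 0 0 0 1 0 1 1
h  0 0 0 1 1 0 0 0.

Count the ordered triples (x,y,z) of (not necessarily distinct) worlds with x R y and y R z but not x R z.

36

Enumerating: (a,e,b), (a,f,a), (a,f,b), (a,f,d), (b,c,e), (b,g,a), (b,g,e), (b,g,h), (c,e,b), (c,e,f), (d,e,b), (d,f,a), … and 24 more.
Total: 36.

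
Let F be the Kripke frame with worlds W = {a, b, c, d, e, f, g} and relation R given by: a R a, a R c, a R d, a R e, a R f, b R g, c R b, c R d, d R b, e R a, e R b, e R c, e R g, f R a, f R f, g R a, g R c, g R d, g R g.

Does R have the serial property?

Yes

Serial: yes — every world has a successor (e.g. a R a).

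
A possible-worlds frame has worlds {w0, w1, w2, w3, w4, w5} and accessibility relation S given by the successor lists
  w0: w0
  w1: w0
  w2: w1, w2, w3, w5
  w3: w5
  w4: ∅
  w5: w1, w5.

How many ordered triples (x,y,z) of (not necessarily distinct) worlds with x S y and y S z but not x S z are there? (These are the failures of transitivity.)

3

Enumerating: (w2,w1,w0), (w3,w5,w1), (w5,w1,w0).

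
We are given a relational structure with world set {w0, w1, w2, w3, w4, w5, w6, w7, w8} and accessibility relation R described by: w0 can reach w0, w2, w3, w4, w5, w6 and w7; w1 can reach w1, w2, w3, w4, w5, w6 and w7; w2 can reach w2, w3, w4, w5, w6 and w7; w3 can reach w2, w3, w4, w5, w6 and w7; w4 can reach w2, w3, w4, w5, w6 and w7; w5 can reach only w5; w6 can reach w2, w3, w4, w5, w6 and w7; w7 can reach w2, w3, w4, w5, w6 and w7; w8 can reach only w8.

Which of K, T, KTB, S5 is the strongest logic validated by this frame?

Reflexive (axiom T): yes — every world is R-related to itself.
Symmetric (axiom B): no — w0 R w2 but not w2 R w0.
Euclidean (axiom 5): no — w0 R w5 and w0 R w2, but not w5 R w2.
So F validates K, T; KTB would additionally require R to be symmetric. The strongest is T.

T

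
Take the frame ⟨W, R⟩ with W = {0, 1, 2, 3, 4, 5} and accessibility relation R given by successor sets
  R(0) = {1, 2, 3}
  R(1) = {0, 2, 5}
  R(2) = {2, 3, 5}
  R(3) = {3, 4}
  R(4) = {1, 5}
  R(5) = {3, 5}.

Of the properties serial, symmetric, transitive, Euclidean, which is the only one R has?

Serial: yes — every world has a successor (e.g. 0 R 1).
Symmetric: no — 0 R 2 but not 2 R 0.
Transitive: no — 0 R 1 and 1 R 5, but not 0 R 5.
Euclidean: no — 0 R 1 and 0 R 3, but not 1 R 3.
Only serial holds.

serial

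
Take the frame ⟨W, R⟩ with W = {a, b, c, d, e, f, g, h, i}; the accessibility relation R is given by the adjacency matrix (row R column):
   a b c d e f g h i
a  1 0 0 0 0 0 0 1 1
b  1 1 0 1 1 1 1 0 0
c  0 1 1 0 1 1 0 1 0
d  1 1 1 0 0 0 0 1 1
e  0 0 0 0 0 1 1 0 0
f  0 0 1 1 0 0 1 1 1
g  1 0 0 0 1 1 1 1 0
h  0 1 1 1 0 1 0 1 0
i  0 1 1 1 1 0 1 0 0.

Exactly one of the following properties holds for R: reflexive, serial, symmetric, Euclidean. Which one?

Reflexive: no — d is not related to itself.
Serial: yes — every world has a successor (e.g. a R a).
Symmetric: no — a R h but not h R a.
Euclidean: no — a R h and a R i, but not h R i.
Only serial holds.

serial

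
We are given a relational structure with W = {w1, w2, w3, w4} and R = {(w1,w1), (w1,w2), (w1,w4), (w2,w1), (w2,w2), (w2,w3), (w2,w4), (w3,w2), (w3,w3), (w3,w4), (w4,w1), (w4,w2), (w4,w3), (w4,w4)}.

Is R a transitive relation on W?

No

Transitive: no — w1 R w2 and w2 R w3, but not w1 R w3.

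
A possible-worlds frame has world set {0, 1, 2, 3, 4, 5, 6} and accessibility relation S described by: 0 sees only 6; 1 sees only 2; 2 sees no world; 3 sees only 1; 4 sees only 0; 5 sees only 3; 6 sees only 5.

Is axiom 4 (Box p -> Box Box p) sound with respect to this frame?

No

By correspondence theory, 4 is valid on a frame iff S is transitive.
Transitive: no — 0 S 6 and 6 S 5, but not 0 S 5.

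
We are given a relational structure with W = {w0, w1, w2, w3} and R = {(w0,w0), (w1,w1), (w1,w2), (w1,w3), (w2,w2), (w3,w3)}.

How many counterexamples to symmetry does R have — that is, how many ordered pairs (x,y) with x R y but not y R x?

Enumerating: (w1,w2), (w1,w3).

2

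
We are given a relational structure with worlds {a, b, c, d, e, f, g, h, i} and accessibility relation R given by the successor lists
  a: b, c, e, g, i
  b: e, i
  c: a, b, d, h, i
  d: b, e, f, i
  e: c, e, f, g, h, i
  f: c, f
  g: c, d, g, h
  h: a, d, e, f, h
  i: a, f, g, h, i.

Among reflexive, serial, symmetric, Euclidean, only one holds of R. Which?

serial

Reflexive: no — a is not related to itself.
Serial: yes — every world has a successor (e.g. a R b).
Symmetric: no — a R b but not b R a.
Euclidean: no — a R b and a R c, but not b R c.
Only serial holds.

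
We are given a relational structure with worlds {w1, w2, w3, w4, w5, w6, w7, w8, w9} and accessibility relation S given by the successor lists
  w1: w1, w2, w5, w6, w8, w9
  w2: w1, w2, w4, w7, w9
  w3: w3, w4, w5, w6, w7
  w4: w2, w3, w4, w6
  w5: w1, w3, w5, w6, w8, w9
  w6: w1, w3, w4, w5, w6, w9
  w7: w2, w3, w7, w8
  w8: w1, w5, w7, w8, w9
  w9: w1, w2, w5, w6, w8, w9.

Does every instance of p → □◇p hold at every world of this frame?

The schema B characterises exactly the symmetric frames.
Symmetric: yes — every pair in S has its reverse in S.

Yes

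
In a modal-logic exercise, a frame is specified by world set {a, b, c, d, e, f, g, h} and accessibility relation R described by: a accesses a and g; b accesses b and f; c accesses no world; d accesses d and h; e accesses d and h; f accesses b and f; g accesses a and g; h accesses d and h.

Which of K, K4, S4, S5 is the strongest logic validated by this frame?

Transitive (axiom 4): yes — every two-step R-path is closed by a direct edge.
Reflexive (axiom T): no — c is not related to itself.
Euclidean (axiom 5): yes — any two successors of a common world are R-related.
So F validates K, K4; S4 would additionally require R to be reflexive. The strongest is K4.

K4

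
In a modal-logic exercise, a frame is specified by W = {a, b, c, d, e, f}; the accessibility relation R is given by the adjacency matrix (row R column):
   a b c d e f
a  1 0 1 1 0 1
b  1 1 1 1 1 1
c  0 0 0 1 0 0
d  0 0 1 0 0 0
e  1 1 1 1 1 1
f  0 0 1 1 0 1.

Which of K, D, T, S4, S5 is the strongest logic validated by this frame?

Serial (axiom D): yes — every world has a successor (e.g. a R a).
Reflexive (axiom T): no — c is not related to itself.
Transitive (axiom 4): no — c R d and d R c, but not c R c.
Euclidean (axiom 5): no — a R c and a R f, but not c R f.
So F validates K, D; T would additionally require R to be reflexive. The strongest is D.

D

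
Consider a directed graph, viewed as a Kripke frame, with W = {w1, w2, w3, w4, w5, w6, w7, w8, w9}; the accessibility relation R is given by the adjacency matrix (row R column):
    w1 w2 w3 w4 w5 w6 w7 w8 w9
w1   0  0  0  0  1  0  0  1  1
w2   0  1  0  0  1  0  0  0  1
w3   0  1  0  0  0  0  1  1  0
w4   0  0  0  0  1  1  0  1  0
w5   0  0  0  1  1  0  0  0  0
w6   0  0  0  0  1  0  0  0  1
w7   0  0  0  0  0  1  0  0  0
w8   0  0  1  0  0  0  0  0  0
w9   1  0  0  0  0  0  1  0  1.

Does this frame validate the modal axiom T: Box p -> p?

Axiom T corresponds to the accessibility relation being reflexive.
Reflexive: no — w1 is not related to itself.

No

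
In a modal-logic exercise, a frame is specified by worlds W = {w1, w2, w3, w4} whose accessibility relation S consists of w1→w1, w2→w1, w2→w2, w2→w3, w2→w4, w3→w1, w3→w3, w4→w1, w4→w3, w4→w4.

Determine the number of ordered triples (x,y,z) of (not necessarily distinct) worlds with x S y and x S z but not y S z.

Enumerating: (w2,w1,w2), (w2,w1,w3), (w2,w1,w4), (w2,w3,w2), (w2,w3,w4), (w2,w4,w2), (w3,w1,w3), (w4,w1,w3), (w4,w1,w4), (w4,w3,w4).

10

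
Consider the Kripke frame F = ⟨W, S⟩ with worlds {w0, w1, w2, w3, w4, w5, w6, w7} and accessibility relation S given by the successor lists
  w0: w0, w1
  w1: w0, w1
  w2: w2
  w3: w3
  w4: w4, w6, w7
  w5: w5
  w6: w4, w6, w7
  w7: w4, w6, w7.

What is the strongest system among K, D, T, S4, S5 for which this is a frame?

Serial (axiom D): yes — every world has a successor (e.g. w0 S w0).
Reflexive (axiom T): yes — every world is S-related to itself.
Transitive (axiom 4): yes — every two-step S-path is closed by a direct edge.
Euclidean (axiom 5): yes — any two successors of a common world are S-related.
So F validates K, D, T, S4, S5. The strongest is S5.

S5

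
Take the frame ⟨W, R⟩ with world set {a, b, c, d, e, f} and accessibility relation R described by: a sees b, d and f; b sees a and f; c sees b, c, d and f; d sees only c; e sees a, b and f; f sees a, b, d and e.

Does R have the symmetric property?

Symmetric: no — a R d but not d R a.

No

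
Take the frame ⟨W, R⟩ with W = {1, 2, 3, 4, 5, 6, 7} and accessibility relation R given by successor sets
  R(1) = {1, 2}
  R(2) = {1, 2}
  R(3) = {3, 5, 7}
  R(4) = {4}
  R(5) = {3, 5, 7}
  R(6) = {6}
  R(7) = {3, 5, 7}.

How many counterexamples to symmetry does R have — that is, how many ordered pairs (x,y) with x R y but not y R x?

R is symmetric; there are no such tuples.

0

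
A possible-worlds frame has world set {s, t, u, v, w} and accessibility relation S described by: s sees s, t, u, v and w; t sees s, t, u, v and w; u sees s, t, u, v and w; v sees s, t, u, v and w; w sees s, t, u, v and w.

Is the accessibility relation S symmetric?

Yes

Symmetric: yes — every pair in S has its reverse in S.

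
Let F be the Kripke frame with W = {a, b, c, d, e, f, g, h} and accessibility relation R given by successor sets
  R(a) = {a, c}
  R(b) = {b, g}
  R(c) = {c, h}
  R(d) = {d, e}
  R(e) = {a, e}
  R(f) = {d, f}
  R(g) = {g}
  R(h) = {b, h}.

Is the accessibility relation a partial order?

No

Reflexive: yes — every world is R-related to itself.
Transitive: no — a R c and c R h, but not a R h.
Antisymmetric: yes — no distinct pair is related both ways.
So R is not a partial order.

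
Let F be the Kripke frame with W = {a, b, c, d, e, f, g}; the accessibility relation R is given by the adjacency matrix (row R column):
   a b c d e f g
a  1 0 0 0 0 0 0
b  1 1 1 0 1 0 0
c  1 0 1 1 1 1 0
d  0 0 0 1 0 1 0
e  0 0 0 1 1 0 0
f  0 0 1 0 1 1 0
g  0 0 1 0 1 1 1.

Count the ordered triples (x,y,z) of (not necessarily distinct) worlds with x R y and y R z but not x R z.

Enumerating: (b,c,d), (b,c,f), (b,e,d), (d,f,c), (d,f,e), (e,d,f), (f,c,a), (f,c,d), (f,e,d), (g,c,a), (g,c,d), (g,e,d).

12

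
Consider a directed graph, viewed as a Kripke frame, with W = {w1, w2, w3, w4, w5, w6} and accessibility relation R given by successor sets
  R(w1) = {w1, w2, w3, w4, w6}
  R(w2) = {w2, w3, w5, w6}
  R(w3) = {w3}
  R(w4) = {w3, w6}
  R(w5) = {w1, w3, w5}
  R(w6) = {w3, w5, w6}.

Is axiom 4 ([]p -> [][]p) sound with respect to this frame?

No

The schema 4 characterises exactly the transitive frames.
Transitive: no — w1 R w2 and w2 R w5, but not w1 R w5.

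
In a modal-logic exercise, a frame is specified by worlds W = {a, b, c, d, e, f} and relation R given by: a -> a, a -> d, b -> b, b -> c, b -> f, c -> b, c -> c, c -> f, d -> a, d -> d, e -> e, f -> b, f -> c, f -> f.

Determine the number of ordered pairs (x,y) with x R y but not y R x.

0

R is symmetric; there are no such tuples.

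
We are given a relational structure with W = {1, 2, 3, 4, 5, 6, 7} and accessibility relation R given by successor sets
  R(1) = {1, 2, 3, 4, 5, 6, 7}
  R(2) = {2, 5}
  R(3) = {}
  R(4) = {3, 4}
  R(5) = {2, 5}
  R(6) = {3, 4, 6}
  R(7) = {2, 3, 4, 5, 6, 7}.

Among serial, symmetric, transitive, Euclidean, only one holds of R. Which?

transitive

Serial: no — 3 has no R-successor.
Symmetric: no — 1 R 2 but not 2 R 1.
Transitive: yes — every two-step R-path is closed by a direct edge.
Euclidean: no — 1 R 2 and 1 R 3, but not 2 R 3.
Only transitive holds.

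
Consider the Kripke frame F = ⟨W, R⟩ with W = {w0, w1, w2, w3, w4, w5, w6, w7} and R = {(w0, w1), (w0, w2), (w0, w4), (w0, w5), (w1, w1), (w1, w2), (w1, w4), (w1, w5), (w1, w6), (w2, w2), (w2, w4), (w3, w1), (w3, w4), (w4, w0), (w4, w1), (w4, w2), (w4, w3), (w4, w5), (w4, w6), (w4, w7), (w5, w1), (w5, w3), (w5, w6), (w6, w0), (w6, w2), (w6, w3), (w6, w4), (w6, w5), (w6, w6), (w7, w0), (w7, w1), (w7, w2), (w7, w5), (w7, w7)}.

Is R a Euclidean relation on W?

No

Euclidean: no — w0 R w2 and w0 R w1, but not w2 R w1.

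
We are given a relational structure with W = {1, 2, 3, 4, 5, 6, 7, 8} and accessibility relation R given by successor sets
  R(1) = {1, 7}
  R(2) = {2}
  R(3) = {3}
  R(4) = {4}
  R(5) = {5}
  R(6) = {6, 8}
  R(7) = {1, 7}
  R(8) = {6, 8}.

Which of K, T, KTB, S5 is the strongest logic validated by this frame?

S5

Reflexive (axiom T): yes — every world is R-related to itself.
Symmetric (axiom B): yes — every pair in R has its reverse in R.
Euclidean (axiom 5): yes — any two successors of a common world are R-related.
So F validates K, T, KTB, S5. The strongest is S5.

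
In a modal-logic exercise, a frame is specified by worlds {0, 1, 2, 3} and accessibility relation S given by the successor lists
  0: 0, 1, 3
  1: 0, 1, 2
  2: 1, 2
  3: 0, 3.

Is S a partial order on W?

No

Reflexive: yes — every world is S-related to itself.
Transitive: no — 0 S 1 and 1 S 2, but not 0 S 2.
Antisymmetric: no — 0 S 1 and 1 S 0 with 0 ≠ 1.
So S is not a partial order.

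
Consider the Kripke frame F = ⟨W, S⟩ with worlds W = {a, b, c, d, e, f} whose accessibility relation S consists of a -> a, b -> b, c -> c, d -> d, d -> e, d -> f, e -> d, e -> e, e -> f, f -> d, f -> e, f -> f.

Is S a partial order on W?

No

Reflexive: yes — every world is S-related to itself.
Transitive: yes — every two-step S-path is closed by a direct edge.
Antisymmetric: no — d S e and e S d with d ≠ e.
So S is not a partial order.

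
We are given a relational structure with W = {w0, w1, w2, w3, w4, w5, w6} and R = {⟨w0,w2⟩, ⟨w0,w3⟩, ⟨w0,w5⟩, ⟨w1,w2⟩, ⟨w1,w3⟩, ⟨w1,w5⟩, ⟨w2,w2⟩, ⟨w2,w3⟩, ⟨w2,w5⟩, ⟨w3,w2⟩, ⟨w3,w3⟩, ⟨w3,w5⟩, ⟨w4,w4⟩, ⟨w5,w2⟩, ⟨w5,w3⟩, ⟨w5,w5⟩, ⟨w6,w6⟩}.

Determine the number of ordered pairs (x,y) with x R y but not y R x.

Enumerating: (w0,w2), (w0,w3), (w0,w5), (w1,w2), (w1,w3), (w1,w5).

6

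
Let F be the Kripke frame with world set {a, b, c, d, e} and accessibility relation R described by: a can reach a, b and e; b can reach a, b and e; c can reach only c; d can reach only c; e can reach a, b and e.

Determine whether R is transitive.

Transitive: yes — every two-step R-path is closed by a direct edge.

Yes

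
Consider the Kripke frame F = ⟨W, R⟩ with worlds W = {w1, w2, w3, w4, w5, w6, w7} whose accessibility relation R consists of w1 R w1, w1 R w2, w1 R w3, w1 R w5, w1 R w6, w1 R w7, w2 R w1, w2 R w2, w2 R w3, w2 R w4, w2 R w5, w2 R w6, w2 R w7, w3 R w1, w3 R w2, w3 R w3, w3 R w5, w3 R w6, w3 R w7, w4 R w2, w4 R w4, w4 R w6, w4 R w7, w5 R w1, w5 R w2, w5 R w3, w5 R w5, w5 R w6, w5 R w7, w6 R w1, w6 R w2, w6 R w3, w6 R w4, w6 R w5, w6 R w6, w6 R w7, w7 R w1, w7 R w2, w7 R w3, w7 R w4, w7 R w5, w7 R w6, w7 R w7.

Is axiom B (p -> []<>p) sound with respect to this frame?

Yes

The schema B characterises exactly the symmetric frames.
Symmetric: yes — every pair in R has its reverse in R.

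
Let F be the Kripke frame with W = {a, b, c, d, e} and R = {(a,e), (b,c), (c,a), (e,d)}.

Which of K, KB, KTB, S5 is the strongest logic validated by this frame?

K

Symmetric (axiom B): no — a R e but not e R a.
Reflexive (axiom T): no — a is not related to itself.
Euclidean (axiom 5): no — a R e and a R e, but not e R e.
So F validates K; KB would additionally require R to be symmetric. The strongest is K.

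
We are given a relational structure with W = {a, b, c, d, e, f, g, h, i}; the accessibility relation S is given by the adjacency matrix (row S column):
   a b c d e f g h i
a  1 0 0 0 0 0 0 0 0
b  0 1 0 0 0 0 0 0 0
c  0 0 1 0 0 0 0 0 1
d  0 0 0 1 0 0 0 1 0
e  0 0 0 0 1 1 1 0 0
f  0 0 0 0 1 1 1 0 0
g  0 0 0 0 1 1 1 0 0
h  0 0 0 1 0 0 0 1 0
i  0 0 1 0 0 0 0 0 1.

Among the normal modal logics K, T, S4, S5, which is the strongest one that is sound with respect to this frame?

S5

Reflexive (axiom T): yes — every world is S-related to itself.
Transitive (axiom 4): yes — every two-step S-path is closed by a direct edge.
Euclidean (axiom 5): yes — any two successors of a common world are S-related.
So F validates K, T, S4, S5. The strongest is S5.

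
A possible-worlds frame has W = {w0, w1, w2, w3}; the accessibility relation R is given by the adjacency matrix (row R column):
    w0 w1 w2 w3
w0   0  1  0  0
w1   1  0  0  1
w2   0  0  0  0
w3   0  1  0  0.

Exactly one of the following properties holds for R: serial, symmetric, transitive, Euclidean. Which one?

symmetric

Serial: no — w2 has no R-successor.
Symmetric: yes — every pair in R has its reverse in R.
Transitive: no — w0 R w1 and w1 R w3, but not w0 R w3.
Euclidean: no — w1 R w0 and w1 R w3, but not w0 R w3.
Only symmetric holds.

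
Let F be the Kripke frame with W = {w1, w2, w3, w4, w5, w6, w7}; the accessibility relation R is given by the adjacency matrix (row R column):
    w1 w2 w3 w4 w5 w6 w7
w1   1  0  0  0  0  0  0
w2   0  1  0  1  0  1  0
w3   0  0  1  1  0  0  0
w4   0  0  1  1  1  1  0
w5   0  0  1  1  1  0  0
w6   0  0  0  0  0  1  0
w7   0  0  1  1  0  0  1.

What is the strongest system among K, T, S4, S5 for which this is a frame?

Reflexive (axiom T): yes — every world is R-related to itself.
Transitive (axiom 4): no — w2 R w4 and w4 R w3, but not w2 R w3.
Euclidean (axiom 5): no — w2 R w6 and w2 R w4, but not w6 R w4.
So F validates K, T; S4 would additionally require R to be transitive. The strongest is T.

T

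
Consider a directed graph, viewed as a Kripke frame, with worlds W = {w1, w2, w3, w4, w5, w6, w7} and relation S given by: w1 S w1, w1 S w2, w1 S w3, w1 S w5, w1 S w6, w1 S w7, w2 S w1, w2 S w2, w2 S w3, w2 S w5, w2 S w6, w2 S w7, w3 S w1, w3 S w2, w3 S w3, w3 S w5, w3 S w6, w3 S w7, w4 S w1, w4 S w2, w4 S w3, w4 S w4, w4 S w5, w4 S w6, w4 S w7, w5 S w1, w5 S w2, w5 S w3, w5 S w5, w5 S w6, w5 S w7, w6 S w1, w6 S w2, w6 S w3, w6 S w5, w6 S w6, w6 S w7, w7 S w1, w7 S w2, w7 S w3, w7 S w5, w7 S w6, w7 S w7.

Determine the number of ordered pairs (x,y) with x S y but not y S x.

Enumerating: (w4,w1), (w4,w2), (w4,w3), (w4,w5), (w4,w6), (w4,w7).

6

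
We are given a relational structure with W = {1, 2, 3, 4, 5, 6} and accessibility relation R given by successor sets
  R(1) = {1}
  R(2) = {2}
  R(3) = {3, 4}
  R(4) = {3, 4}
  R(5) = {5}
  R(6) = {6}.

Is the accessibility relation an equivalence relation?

Yes

Reflexive: yes — every world is R-related to itself.
Symmetric: yes — every pair in R has its reverse in R.
Transitive: yes — every two-step R-path is closed by a direct edge.
So R is an equivalence relation.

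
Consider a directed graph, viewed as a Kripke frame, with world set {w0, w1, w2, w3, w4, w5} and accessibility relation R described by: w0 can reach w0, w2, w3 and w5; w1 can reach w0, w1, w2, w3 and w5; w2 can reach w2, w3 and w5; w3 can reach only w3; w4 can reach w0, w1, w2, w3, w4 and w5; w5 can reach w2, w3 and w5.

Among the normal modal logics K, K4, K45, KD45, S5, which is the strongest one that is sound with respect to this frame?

Transitive (axiom 4): yes — every two-step R-path is closed by a direct edge.
Euclidean (axiom 5): no — w0 R w3 and w0 R w2, but not w3 R w2.
Serial (axiom D): yes — every world has a successor (e.g. w0 R w0).
Reflexive (axiom T): yes — every world is R-related to itself.
So F validates K, K4; K45 would additionally require R to be Euclidean. The strongest is K4.

K4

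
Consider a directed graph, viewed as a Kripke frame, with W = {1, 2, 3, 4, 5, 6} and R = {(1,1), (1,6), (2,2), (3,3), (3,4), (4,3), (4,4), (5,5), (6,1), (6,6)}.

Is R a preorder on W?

Reflexive: yes — every world is R-related to itself.
Transitive: yes — every two-step R-path is closed by a direct edge.
So R is a preorder.

Yes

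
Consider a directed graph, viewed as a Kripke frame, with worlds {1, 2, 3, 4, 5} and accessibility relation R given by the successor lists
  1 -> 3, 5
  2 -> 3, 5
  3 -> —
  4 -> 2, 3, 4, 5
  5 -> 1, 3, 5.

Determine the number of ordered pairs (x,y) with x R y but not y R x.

Enumerating: (1,3), (2,3), (2,5), (4,2), (4,3), (4,5), (5,3).

7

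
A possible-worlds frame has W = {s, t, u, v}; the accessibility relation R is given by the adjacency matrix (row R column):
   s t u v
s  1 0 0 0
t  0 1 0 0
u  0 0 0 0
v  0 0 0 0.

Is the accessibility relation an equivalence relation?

Reflexive: no — u is not related to itself.
Symmetric: yes — every pair in R has its reverse in R.
Transitive: yes — every two-step R-path is closed by a direct edge.
So R is not an equivalence relation.

No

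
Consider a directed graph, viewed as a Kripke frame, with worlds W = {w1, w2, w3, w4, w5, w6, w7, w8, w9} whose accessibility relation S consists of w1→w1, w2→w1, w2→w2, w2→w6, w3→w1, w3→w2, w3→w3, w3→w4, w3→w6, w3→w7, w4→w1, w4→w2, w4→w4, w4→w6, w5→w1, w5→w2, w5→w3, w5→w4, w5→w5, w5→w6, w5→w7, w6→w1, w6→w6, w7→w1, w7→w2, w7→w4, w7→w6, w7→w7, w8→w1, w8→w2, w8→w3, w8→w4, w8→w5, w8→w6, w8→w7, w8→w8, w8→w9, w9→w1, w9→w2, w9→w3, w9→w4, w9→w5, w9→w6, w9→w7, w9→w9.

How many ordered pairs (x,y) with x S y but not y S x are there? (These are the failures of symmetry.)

Enumerating: (w2,w1), (w2,w6), (w3,w1), (w3,w2), (w3,w4), (w3,w6), (w3,w7), (w4,w1), (w4,w2), (w4,w6), (w5,w1), (w5,w2), … and 24 more.
Total: 36.

36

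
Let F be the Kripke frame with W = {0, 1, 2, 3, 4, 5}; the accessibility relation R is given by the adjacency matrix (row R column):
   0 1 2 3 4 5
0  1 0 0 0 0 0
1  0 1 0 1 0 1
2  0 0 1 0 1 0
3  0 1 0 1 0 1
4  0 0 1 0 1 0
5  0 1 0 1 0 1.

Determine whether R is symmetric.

Symmetric: yes — every pair in R has its reverse in R.

Yes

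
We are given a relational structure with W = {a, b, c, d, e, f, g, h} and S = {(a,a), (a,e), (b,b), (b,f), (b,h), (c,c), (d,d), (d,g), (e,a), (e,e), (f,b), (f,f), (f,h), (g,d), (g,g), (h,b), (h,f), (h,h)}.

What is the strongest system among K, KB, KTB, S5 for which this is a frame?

S5

Symmetric (axiom B): yes — every pair in S has its reverse in S.
Reflexive (axiom T): yes — every world is S-related to itself.
Euclidean (axiom 5): yes — any two successors of a common world are S-related.
So F validates K, KB, KTB, S5. The strongest is S5.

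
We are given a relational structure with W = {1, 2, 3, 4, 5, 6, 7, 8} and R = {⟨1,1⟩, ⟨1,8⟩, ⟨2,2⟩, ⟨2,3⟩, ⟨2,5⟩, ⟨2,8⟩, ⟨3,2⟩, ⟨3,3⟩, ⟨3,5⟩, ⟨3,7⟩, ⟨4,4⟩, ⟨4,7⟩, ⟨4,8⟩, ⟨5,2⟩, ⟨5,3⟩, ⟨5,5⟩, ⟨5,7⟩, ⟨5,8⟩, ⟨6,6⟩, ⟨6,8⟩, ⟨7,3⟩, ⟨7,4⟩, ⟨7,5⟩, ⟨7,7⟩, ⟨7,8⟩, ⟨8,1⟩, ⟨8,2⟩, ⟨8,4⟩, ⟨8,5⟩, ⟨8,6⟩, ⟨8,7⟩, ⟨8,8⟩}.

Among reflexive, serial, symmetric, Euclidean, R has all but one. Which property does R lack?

Euclidean

Reflexive: yes — every world is R-related to itself.
Serial: yes — every world has a successor (e.g. 1 R 1).
Symmetric: yes — every pair in R has its reverse in R.
Euclidean: no — 2 R 3 and 2 R 8, but not 3 R 8.
Only Euclidean fails.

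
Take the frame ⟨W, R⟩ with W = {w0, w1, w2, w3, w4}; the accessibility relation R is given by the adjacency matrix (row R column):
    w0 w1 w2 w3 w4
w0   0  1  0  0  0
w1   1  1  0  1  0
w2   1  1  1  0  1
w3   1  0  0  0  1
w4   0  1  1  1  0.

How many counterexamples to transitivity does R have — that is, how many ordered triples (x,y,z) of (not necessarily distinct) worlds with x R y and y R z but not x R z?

14

Enumerating: (w0,w1,w0), (w0,w1,w3), (w1,w3,w4), (w2,w1,w3), (w2,w4,w3), (w3,w0,w1), (w3,w4,w1), (w3,w4,w2), (w3,w4,w3), (w4,w1,w0), (w4,w2,w0), (w4,w2,w4), (w4,w3,w0), (w4,w3,w4).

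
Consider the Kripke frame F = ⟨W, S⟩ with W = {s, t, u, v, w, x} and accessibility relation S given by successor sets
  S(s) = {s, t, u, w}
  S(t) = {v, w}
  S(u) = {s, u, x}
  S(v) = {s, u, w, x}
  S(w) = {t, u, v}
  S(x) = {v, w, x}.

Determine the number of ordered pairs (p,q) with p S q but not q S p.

8

Enumerating: (s,t), (s,w), (t,v), (u,x), (v,s), (v,u), (w,u), (x,w).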